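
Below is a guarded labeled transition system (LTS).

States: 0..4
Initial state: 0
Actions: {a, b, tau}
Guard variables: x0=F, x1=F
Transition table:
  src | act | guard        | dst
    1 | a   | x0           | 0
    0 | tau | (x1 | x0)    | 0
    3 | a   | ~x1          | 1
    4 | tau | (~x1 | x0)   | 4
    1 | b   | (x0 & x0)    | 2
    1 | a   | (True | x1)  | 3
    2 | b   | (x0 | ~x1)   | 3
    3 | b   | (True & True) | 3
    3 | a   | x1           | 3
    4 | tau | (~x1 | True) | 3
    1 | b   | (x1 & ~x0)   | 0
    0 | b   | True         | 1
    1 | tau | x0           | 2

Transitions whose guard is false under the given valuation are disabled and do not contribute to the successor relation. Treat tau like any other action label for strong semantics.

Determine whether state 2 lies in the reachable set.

Guard filter leaves 7 enabled edge(s).
L0 = {0}
L1 = {1}  now seen {0,1}
L2 = {3}  now seen {0,1,3}
Reachable = {0,1,3}

Answer: UNREACHABLE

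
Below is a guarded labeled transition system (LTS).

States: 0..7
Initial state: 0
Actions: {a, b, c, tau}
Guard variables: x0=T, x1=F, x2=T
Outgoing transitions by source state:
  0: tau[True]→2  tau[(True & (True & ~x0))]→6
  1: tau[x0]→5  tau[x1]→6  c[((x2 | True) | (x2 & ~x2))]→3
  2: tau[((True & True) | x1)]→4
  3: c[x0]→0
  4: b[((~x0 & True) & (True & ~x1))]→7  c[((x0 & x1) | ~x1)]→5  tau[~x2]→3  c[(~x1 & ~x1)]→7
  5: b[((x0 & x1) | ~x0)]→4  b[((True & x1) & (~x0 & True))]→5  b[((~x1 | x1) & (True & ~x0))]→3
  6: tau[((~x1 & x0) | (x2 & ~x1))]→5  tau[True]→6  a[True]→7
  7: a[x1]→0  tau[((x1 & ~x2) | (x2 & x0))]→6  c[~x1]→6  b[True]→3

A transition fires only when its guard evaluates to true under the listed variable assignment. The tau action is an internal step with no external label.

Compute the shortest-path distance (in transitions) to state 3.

Layered search for 3:
  depth 0: {0}
  depth 1: {2}
  depth 2: {4}
  depth 3: {5,7}
  depth 4: {3,6}
first hit 3 at d=4 via tau·tau·c·b

Answer: 4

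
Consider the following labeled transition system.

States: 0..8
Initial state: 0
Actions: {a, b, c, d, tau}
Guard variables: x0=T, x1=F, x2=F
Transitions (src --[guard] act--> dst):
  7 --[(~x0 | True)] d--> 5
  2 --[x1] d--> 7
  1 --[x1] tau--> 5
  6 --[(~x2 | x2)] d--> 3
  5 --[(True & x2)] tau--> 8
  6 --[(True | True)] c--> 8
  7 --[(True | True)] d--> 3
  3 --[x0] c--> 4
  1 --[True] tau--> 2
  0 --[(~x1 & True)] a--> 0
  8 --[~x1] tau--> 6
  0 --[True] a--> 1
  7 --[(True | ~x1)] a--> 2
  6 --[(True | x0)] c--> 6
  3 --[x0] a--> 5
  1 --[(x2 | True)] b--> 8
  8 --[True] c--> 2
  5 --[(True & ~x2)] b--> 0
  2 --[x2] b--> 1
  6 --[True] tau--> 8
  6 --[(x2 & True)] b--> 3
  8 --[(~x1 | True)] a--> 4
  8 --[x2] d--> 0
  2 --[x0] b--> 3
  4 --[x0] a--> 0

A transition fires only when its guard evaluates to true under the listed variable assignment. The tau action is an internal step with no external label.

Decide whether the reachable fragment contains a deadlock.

Answer: DEADLOCK-FREE

Working:
R = {0,1,2,3,4,5,6,8}
  0: a→0  a→1  [2 out]
  1: b→8  tau→2  [2 out]
  2: b→3  [1 out]
  3: a→5  c→4  [2 out]
  4: a→0  [1 out]
  5: b→0  [1 out]
  6: c→6  c→8  d→3  tau→8  [4 out]
  8: a→4  c→2  tau→6  [3 out]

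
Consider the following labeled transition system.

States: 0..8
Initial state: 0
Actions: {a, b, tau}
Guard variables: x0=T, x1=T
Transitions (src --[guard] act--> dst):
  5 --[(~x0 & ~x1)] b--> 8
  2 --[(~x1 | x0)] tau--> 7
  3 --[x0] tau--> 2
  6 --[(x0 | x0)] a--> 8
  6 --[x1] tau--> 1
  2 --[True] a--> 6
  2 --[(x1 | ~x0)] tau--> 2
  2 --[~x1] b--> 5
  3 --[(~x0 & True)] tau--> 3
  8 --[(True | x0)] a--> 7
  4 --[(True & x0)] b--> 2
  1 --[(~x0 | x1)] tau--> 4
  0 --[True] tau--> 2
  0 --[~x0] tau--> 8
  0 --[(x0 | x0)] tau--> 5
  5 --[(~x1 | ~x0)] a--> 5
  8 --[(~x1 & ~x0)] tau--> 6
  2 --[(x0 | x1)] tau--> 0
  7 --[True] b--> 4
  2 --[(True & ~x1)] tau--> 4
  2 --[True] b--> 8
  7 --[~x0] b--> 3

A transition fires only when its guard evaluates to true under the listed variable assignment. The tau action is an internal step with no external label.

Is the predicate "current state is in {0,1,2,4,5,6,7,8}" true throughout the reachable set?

Allowed set {0,1,2,4,5,6,7,8}
Reachable = {0,1,2,4,5,6,7,8}
  0: ok
  1: ok
  2: ok
  4: ok
  5: ok
  6: ok
  7: ok
  8: ok

Answer: INVARIANT HOLDS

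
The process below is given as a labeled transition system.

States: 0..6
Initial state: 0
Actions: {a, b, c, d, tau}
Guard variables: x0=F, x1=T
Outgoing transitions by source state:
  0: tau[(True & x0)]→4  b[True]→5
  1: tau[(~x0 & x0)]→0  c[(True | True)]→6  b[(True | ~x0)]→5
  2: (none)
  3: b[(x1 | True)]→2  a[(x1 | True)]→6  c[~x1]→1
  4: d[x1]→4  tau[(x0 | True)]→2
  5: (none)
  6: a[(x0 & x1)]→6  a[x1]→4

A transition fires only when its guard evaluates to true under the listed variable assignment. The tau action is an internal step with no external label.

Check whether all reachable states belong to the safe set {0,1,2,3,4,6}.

Allowed set {0,1,2,3,4,6}
R = {0,5}
  0: safe
  5: VIOLATES
witness against invariant: b → 5

Answer: INVARIANT VIOLATED at state 5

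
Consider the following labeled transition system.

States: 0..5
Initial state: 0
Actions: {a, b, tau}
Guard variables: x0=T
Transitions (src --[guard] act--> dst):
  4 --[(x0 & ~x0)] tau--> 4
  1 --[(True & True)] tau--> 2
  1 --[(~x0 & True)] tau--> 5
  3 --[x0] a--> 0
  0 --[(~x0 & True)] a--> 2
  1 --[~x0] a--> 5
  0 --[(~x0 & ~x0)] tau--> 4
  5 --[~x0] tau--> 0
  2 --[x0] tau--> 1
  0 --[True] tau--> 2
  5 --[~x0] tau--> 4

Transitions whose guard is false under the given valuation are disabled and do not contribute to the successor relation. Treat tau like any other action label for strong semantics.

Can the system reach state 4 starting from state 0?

Answer: UNREACHABLE

Working:
Guard filter leaves 4 enabled edge(s).
Layer 0: {0}
Layer 1: {2}  cumulative {0,2}
Layer 2: {1}  cumulative {0,1,2}
Reachable = {0,1,2}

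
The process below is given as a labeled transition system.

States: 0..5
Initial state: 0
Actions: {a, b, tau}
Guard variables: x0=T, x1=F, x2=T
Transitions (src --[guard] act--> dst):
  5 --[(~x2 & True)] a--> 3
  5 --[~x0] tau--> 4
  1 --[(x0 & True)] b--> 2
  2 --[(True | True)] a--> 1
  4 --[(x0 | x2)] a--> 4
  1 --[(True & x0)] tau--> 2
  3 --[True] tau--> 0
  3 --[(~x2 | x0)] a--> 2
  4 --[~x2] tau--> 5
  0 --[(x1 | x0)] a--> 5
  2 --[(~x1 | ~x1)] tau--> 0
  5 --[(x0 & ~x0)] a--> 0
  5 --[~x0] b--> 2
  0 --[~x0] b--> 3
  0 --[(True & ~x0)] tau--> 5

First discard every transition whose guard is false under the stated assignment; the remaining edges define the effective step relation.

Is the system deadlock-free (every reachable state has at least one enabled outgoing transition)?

Answer: DEADLOCK at state 5

Analysis:
Reachable = {0,5}
  0: a→5  [1 out]
  5: ∅  [deadlock]
trace reaching 5: a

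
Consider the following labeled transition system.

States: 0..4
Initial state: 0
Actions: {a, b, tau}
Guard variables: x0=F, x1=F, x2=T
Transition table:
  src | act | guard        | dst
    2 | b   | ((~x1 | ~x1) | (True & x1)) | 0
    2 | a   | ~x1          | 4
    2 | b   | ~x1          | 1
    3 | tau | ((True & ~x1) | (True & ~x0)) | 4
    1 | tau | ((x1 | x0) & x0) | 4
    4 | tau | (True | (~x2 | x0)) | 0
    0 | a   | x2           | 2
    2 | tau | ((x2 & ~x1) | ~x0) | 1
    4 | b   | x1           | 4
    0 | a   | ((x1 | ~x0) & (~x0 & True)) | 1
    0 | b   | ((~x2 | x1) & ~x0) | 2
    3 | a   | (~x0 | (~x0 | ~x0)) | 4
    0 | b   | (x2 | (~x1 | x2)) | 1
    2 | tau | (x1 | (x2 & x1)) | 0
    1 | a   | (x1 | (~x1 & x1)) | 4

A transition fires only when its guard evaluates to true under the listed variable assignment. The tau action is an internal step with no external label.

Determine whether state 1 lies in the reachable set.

Answer: REACHABLE

Working:
After dropping false guards: 10 live edges.
L0 = {0}
L1 = {1,2}  cumulative {0,1,2}
L2 = {4}  cumulative {0,1,2,4}
Reach set: {0,1,2,4}
witness 1: a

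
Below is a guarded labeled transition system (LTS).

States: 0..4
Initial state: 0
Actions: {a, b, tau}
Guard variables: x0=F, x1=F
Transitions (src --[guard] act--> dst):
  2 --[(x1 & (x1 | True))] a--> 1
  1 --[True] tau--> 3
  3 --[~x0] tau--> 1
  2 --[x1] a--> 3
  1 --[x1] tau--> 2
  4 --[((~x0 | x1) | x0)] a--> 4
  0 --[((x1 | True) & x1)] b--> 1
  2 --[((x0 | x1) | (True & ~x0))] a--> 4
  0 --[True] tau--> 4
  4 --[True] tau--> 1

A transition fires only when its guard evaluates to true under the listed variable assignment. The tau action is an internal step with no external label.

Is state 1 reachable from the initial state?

After dropping false guards: 6 live edges.
Layer 0: {0}
Layer 1: {4}  cumulative {0,4}
Layer 2: {1}  cumulative {0,1,4}
Layer 3: {3}  cumulative {0,1,3,4}
R = {0,1,3,4}
witness 1: tau·tau

Answer: REACHABLE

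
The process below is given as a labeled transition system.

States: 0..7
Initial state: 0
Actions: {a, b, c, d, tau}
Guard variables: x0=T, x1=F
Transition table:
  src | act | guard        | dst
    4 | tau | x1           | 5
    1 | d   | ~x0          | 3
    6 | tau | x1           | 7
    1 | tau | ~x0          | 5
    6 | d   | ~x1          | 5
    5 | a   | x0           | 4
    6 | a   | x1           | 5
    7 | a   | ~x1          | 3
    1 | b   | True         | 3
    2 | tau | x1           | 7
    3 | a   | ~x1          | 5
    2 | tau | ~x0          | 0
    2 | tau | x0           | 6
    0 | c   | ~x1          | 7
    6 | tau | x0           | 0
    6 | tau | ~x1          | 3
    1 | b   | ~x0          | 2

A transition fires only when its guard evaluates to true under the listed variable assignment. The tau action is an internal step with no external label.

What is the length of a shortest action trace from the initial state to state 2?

Answer: UNREACHABLE

Trace:
BFS to 2:
  Layer 0: {0}
  Layer 1: {7}
  Layer 2: {3}
  Layer 3: {5}
  Layer 4: {4}
2 never appears.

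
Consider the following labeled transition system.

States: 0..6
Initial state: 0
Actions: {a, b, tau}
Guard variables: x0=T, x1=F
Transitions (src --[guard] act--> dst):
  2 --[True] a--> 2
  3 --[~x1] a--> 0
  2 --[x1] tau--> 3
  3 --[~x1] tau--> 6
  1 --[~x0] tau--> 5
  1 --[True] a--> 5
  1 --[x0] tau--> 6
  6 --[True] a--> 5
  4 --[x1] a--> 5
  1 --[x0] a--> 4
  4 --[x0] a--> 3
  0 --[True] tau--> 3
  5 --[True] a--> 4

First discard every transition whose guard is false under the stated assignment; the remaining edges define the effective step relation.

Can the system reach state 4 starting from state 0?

Answer: REACHABLE

Trace:
Guard filter leaves 10 enabled edge(s).
Layer 0: {0}
Layer 1: {3}  now seen {0,3}
Layer 2: {6}  now seen {0,3,6}
Layer 3: {5}  now seen {0,3,5,6}
Layer 4: {4}  now seen {0,3,4,5,6}
Reach set: {0,3,4,5,6}
Path to 4: tau·tau·a·a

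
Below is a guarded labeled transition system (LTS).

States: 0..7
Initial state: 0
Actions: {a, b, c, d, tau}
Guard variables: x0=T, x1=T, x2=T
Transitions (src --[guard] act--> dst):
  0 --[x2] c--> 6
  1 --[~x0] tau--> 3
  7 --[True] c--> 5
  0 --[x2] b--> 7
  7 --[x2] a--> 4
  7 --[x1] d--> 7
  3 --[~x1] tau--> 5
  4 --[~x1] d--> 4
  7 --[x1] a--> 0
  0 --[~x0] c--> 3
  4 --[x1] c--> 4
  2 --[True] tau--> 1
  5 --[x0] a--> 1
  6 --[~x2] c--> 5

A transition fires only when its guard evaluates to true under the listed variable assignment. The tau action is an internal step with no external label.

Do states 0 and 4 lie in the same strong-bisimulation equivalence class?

Answer: NOT BISIMILAR

Trace:
Compute ~ classes (split until stable):
  P[0] = {{0,1,2,3,4,5,6,7}}
  P[1] = {{0},{1,3,6},{2},{4},{5},{7}}
6 equivalence class(es) (converged in 2)
0∈{0}, 4∈{4}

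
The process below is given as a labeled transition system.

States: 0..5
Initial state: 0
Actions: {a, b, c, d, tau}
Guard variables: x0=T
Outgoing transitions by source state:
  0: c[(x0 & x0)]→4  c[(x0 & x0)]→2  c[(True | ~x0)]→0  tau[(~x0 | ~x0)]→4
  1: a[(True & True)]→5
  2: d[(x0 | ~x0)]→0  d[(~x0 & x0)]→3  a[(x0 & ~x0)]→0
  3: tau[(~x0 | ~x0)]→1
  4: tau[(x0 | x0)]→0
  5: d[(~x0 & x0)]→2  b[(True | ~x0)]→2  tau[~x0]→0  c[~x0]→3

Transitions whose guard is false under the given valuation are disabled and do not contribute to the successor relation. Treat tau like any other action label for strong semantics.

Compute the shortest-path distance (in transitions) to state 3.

Answer: UNREACHABLE

Working:
BFS to 3:
  depth 0: {0}
  depth 1: {2,4}
3 never appears.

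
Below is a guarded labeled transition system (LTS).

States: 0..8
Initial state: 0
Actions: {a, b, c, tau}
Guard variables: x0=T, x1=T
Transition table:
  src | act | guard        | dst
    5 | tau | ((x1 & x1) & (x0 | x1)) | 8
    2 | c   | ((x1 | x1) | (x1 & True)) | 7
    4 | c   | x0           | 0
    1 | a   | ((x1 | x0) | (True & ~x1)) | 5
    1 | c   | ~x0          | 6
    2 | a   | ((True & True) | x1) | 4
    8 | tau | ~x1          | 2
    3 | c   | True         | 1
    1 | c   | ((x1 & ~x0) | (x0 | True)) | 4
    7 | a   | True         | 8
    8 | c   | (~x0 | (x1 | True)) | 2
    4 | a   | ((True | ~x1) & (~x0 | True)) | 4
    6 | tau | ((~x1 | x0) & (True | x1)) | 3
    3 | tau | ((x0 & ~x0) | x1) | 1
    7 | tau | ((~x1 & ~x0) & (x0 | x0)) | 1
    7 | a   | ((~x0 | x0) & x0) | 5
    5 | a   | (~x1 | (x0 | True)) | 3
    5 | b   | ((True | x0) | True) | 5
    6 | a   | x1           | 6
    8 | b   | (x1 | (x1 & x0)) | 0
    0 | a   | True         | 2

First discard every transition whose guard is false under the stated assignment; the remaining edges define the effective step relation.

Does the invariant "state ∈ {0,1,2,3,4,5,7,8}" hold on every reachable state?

Allowed set {0,1,2,3,4,5,7,8}
Reachable = {0,1,2,3,4,5,7,8}
  0: ✓
  1: ✓
  2: ✓
  3: ✓
  4: ✓
  5: ✓
  7: ✓
  8: ✓

Answer: INVARIANT HOLDS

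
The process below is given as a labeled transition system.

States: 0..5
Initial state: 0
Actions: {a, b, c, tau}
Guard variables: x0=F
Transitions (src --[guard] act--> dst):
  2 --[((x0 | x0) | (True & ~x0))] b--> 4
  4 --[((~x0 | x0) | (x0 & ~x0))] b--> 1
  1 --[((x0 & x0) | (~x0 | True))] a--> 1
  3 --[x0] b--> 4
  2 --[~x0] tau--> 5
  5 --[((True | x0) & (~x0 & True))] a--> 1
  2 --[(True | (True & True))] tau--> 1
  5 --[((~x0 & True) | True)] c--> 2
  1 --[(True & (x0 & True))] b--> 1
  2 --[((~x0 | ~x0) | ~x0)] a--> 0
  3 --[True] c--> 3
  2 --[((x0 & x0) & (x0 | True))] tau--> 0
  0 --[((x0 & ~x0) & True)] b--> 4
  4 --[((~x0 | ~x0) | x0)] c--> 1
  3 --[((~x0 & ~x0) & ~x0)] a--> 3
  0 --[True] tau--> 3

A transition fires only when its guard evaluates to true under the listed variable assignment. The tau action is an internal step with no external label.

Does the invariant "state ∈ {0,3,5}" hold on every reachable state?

Answer: INVARIANT HOLDS

Analysis:
Safe = {0,3,5}
Reachable = {0,3}
  0: ok
  3: ok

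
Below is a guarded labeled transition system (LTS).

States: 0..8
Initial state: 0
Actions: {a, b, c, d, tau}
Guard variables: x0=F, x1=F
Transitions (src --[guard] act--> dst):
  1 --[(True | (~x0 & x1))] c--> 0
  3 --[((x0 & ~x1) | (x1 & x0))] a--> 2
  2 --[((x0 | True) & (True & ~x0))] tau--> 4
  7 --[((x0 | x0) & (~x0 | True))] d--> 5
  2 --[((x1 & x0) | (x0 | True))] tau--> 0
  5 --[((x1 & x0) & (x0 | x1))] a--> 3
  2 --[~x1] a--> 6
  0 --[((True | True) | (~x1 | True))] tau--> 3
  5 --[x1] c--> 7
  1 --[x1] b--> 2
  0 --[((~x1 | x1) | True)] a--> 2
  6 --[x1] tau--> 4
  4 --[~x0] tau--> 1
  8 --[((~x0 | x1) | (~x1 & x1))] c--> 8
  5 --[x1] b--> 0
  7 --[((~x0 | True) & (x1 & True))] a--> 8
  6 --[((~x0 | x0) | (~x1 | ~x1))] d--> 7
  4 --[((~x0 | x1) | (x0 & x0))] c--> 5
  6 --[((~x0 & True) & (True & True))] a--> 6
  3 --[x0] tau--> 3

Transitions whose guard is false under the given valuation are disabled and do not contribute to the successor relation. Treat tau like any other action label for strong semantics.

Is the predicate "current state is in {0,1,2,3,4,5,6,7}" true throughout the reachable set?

Allowed set {0,1,2,3,4,5,6,7}
Reachable = {0,1,2,3,4,5,6,7}
  0: safe
  1: safe
  2: safe
  3: safe
  4: safe
  5: safe
  6: safe
  7: safe

Answer: INVARIANT HOLDS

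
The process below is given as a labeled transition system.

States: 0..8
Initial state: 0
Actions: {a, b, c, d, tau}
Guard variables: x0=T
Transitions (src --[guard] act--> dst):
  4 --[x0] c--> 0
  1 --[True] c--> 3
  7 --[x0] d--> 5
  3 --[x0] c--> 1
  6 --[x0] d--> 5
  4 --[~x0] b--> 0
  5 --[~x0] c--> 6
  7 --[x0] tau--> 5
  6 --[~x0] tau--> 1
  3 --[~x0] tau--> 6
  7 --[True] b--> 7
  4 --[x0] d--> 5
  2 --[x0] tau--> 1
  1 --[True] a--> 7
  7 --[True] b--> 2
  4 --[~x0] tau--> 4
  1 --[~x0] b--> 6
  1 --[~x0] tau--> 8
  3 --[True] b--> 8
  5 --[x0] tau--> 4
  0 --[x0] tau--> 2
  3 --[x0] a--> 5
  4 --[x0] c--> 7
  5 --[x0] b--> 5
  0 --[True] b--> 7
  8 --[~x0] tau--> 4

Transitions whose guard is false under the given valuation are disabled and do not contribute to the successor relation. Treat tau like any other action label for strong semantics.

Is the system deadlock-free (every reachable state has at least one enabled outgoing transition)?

Reachable = {0,1,2,3,4,5,7,8}
  0: b→7  tau→2  [2 exit(s)]
  1: a→7  c→3  [2 exit(s)]
  2: tau→1  [1 exit(s)]
  3: a→5  b→8  c→1  [3 exit(s)]
  4: c→0  c→7  d→5  [3 exit(s)]
  5: b→5  tau→4  [2 exit(s)]
  7: b→2  b→7  d→5  tau→5  [4 exit(s)]
  8: ∅  [deadlock]
witness 8: tau·tau·c·b

Answer: DEADLOCK at state 8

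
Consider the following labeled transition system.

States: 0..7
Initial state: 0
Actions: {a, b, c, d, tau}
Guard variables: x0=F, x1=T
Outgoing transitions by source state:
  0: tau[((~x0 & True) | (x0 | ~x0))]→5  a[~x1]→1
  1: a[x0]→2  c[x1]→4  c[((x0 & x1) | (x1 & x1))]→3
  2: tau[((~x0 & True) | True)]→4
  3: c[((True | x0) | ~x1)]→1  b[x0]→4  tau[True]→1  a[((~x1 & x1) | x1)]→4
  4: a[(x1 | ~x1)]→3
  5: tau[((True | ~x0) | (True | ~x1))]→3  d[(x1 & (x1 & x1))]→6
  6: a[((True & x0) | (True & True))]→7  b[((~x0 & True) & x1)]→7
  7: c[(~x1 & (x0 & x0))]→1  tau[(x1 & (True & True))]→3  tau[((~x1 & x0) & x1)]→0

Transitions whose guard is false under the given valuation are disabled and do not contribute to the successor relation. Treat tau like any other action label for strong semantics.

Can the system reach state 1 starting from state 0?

Answer: REACHABLE

Analysis:
After dropping false guards: 13 live edges.
depth 0: {0}
depth 1: {5}  now seen {0,5}
depth 2: {3,6}  now seen {0,3,5,6}
depth 3: {1,4,7}  now seen {0,1,3,4,5,6,7}
Reachable = {0,1,3,4,5,6,7}
Path to 1: tau·tau·c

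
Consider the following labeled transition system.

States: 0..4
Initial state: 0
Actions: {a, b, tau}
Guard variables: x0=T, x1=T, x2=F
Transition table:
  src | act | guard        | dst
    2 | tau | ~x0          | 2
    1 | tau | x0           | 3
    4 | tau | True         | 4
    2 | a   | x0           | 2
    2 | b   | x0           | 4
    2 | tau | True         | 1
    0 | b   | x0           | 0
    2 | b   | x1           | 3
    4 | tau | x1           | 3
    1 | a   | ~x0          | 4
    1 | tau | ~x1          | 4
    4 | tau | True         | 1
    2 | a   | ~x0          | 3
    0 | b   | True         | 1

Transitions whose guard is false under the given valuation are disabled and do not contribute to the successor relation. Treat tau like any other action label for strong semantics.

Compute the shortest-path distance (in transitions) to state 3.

Answer: 2

Analysis:
Layered search for 3:
  Layer 0: {0}
  Layer 1: {1}
  Layer 2: {3}
3 enters at depth 2; path b·tau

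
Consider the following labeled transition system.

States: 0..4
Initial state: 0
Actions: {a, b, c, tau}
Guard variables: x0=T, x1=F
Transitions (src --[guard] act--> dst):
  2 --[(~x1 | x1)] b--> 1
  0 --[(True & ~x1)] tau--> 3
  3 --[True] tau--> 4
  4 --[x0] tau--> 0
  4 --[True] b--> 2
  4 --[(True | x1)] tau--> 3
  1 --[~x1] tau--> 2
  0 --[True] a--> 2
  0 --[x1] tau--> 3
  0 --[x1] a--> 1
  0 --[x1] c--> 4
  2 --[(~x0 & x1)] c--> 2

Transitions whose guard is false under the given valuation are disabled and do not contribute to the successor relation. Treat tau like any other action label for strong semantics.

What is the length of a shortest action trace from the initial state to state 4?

Answer: 2

Trace:
Layered search for 4:
  L0 = {0}
  L1 = {2,3}
  L2 = {1,4}
first hit 4 at d=2 via tau·tau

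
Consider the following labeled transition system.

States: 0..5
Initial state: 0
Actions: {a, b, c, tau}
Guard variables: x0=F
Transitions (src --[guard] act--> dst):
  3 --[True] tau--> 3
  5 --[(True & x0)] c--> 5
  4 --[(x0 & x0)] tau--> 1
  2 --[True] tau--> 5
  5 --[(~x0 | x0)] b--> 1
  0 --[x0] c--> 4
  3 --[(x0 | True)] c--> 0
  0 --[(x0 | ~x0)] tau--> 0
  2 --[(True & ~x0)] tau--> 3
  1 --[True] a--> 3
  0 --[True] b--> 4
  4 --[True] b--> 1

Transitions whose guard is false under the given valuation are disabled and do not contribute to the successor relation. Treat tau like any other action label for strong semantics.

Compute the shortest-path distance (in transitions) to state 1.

Answer: 2

Trace:
Layered search for 1:
  Layer 0: {0}
  Layer 1: {4}
  Layer 2: {1}
first hit 1 at d=2 via b·b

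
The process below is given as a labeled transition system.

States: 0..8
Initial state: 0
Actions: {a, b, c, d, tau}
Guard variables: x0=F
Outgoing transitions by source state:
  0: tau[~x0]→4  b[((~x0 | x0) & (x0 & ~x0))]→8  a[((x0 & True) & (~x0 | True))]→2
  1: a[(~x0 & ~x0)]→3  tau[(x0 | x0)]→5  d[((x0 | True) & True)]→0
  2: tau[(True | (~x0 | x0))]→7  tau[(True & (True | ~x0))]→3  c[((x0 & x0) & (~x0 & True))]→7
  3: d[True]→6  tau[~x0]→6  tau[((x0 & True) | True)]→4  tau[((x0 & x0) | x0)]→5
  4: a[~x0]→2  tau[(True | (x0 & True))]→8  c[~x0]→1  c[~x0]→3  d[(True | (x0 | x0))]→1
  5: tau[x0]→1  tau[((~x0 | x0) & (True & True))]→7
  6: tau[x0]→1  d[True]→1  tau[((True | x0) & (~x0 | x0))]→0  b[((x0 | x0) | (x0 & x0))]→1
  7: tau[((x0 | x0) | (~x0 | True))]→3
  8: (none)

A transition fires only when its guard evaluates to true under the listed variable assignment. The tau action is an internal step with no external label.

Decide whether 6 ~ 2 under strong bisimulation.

Refine partition for ~:
  round 0: {{0,1,2,3,4,5,6,7,8}}
  round 1: {{0,2,5,7},{1},{3,6},{4},{8}}
  round 2: {{0},{1},{2},{3},{4},{5},{6},{7},{8}}
9 equivalence class(es) (converged in 3)
[6]={6}  [2]={2}

Answer: NOT BISIMILAR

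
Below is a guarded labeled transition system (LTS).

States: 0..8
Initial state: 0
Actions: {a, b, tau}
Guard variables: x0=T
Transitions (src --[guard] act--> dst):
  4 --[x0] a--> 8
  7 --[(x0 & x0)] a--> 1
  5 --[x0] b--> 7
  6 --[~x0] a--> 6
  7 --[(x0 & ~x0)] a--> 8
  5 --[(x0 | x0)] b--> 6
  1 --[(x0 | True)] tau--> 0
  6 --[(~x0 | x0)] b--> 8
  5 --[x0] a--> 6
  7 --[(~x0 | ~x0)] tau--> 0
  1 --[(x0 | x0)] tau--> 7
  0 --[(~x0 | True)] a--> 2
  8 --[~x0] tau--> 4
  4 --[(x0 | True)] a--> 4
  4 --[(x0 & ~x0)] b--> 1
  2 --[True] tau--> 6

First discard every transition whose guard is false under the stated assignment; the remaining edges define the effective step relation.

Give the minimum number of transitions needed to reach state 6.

Answer: 2

Analysis:
Breadth-first toward 6:
  depth 0: {0}
  depth 1: {2}
  depth 2: {6}
first hit 6 at d=2 via a·tau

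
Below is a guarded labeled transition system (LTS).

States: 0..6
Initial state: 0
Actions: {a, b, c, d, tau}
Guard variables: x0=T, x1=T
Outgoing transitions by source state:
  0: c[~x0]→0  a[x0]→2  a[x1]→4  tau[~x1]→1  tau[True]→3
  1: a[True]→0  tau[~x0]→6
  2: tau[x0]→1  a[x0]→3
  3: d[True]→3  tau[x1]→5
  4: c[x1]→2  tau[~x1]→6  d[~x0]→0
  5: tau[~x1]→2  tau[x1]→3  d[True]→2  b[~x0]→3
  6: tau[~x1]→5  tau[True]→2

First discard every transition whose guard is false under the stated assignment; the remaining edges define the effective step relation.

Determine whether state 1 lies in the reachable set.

Answer: REACHABLE

Working:
12 transition(s) survive guard evaluation.
Layer 0: {0}
Layer 1: {2,3,4}  now seen {0,2,3,4}
Layer 2: {1,5}  now seen {0,1,2,3,4,5}
Reachable = {0,1,2,3,4,5}
trace reaching 1: a·tau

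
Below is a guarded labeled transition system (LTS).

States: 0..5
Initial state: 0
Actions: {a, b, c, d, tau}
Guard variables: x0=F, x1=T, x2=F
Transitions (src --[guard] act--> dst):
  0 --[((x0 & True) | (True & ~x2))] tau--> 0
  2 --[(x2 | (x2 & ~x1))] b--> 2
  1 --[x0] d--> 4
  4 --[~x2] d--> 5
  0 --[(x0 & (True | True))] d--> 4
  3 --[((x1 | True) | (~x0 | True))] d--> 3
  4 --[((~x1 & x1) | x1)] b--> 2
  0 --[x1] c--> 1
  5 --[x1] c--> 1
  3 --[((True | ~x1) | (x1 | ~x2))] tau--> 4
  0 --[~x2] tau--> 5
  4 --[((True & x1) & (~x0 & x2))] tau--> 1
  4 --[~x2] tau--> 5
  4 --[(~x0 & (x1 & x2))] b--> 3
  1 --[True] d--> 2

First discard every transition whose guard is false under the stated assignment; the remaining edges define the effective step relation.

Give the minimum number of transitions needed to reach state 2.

Layered search for 2:
  L0 = {0}
  L1 = {1,5}
  L2 = {2}
2 enters at depth 2; path c·d

Answer: 2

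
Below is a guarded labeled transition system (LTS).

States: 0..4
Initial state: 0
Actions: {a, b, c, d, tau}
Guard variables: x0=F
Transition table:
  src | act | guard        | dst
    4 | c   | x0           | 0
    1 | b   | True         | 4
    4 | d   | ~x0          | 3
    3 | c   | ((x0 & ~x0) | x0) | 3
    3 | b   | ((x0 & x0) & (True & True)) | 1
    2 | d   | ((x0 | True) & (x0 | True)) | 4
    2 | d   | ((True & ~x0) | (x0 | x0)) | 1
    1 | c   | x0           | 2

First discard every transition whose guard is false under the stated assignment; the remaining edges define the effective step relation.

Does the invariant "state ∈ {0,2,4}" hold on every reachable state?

Answer: INVARIANT HOLDS

Trace:
Safe = {0,2,4}
Reachable = {0}
  0: ok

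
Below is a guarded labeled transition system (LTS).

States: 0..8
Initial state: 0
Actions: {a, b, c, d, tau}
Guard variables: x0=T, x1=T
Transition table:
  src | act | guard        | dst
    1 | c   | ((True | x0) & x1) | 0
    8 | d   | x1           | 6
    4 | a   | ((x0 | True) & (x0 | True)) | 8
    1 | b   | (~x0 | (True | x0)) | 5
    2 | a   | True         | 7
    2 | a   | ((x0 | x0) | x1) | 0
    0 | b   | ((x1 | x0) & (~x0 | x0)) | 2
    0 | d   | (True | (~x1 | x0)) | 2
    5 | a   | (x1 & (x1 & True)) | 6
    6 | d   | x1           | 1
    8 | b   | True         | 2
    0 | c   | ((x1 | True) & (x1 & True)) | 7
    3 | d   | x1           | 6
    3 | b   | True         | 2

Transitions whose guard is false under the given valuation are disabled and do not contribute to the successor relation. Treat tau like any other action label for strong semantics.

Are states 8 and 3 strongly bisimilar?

Bisimulation quotient by refinement:
  P[0] = {{0,1,2,3,4,5,6,7,8}}
  P[1] = {{0},{1},{2,4,5},{3,8},{6},{7}}
  P[2] = {{0},{1},{2},{3,8},{4},{5},{6},{7}}
8 equivalence class(es) (converged in 3)
8∈{3,8}, 3∈{3,8}

Answer: BISIMILAR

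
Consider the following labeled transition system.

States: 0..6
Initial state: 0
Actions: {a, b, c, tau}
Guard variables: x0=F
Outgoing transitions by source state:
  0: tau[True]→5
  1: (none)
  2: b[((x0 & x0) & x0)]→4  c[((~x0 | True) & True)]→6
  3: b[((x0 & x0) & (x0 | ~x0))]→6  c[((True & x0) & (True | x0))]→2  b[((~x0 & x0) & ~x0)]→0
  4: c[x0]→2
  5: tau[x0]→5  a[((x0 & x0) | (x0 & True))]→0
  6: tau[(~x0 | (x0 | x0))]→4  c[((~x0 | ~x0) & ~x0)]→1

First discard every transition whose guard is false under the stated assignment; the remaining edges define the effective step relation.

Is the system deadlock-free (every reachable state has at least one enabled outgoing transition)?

R = {0,5}
  0: tau→5  [deg 1]
  5: ∅  [deadlock]
trace reaching 5: tau

Answer: DEADLOCK at state 5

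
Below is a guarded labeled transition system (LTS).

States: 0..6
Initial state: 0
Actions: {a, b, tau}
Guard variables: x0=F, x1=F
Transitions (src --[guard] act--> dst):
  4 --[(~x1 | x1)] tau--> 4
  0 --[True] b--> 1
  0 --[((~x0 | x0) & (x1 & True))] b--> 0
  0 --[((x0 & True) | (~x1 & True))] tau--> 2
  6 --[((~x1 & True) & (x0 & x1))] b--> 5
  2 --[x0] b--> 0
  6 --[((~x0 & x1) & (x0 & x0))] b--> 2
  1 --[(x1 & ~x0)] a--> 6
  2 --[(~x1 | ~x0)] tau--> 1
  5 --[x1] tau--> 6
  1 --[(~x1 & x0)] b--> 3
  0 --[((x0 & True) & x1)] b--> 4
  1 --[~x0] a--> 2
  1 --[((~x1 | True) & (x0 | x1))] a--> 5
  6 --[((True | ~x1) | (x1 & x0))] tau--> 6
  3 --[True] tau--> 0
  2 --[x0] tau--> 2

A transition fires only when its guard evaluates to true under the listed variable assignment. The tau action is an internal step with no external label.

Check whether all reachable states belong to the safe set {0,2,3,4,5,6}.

Allowed set {0,2,3,4,5,6}
Reach set: {0,1,2}
  0: ok
  1: outside
  2: ok
counterexample path to 1: b

Answer: INVARIANT VIOLATED at state 1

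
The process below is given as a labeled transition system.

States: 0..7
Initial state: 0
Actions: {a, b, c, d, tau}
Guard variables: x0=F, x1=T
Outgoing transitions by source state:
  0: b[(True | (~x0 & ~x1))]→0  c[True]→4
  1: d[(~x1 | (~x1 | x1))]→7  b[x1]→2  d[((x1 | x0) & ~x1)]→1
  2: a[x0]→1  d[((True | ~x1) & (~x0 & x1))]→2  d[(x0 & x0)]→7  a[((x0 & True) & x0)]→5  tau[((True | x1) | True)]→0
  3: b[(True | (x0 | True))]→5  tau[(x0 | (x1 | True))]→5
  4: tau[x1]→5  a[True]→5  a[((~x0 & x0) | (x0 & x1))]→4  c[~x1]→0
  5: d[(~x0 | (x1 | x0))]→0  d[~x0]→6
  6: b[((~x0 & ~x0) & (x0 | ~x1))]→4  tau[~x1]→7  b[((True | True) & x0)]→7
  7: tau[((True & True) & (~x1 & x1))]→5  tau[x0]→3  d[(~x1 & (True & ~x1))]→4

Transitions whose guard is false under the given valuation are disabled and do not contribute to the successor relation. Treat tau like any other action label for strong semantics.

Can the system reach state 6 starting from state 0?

Answer: REACHABLE

Analysis:
12 transition(s) survive guard evaluation.
depth 0: {0}
depth 1: {4}  cumulative {0,4}
depth 2: {5}  cumulative {0,4,5}
depth 3: {6}  cumulative {0,4,5,6}
R = {0,4,5,6}
Path to 6: c·tau·d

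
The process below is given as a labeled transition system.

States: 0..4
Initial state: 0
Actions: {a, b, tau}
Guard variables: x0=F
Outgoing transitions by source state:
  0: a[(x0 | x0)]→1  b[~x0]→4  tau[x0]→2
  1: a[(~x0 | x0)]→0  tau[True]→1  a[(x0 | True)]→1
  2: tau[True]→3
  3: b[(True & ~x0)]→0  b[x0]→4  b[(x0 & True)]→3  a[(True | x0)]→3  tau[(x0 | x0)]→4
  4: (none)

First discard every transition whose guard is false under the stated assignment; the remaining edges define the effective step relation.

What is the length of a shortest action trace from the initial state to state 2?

Answer: UNREACHABLE

Trace:
BFS to 2:
  L0 = {0}
  L1 = {4}
2 never appears.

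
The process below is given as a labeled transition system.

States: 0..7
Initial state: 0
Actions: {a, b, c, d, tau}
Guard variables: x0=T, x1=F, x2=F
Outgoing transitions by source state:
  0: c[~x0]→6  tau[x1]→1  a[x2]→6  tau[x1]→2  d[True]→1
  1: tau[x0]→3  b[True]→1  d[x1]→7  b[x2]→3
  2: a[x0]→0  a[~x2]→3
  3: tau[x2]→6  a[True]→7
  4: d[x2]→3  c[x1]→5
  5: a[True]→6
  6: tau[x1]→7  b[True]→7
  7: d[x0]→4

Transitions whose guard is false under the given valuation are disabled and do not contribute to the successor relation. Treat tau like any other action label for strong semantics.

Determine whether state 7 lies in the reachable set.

Answer: REACHABLE

Trace:
Guard filter leaves 9 enabled edge(s).
L0 = {0}
L1 = {1}  total {0,1}
L2 = {3}  total {0,1,3}
L3 = {7}  total {0,1,3,7}
L4 = {4}  total {0,1,3,4,7}
Reach set: {0,1,3,4,7}
witness 7: d·tau·a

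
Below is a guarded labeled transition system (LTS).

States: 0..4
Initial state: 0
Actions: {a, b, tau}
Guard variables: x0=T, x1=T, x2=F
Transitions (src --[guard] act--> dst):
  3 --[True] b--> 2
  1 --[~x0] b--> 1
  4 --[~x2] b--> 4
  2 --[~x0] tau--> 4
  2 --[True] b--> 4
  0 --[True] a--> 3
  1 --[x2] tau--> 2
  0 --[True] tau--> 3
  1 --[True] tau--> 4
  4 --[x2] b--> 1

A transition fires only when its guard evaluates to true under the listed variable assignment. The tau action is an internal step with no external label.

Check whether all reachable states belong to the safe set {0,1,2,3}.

Allowed set {0,1,2,3}
R = {0,2,3,4}
  0: ok
  2: ok
  3: ok
  4: VIOLATES
counterexample path to 4: a·b·b

Answer: INVARIANT VIOLATED at state 4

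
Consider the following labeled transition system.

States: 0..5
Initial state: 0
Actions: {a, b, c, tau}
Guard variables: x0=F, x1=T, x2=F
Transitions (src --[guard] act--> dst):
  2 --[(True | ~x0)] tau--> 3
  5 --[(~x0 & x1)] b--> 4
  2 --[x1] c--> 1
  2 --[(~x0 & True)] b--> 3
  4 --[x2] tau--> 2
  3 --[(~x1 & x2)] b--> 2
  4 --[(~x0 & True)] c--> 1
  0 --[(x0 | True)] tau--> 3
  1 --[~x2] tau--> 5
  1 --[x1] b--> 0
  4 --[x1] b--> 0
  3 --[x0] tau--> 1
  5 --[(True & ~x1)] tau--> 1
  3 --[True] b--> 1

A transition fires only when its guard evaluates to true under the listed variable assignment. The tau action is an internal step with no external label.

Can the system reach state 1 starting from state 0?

Answer: REACHABLE

Trace:
After dropping false guards: 10 live edges.
Layer 0: {0}
Layer 1: {3}  total {0,3}
Layer 2: {1}  total {0,1,3}
Layer 3: {5}  total {0,1,3,5}
Layer 4: {4}  total {0,1,3,4,5}
Reach set: {0,1,3,4,5}
Path to 1: tau·b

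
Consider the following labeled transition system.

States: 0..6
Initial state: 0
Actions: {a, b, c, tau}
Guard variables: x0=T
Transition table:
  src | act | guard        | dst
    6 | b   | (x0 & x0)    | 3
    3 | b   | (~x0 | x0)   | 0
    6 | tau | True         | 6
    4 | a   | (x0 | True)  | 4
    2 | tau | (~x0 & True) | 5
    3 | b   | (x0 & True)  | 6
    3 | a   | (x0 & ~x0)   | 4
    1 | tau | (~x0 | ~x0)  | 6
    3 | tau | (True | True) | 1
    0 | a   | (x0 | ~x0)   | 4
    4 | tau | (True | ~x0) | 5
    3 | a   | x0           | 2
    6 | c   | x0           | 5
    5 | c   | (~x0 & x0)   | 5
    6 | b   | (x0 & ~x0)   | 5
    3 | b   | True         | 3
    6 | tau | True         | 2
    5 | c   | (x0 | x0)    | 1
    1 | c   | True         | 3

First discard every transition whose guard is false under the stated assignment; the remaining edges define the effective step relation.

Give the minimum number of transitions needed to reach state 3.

Answer: 4

Analysis:
BFS to 3:
  depth 0: {0}
  depth 1: {4}
  depth 2: {5}
  depth 3: {1}
  depth 4: {3}
3 enters at depth 4; path a·tau·c·c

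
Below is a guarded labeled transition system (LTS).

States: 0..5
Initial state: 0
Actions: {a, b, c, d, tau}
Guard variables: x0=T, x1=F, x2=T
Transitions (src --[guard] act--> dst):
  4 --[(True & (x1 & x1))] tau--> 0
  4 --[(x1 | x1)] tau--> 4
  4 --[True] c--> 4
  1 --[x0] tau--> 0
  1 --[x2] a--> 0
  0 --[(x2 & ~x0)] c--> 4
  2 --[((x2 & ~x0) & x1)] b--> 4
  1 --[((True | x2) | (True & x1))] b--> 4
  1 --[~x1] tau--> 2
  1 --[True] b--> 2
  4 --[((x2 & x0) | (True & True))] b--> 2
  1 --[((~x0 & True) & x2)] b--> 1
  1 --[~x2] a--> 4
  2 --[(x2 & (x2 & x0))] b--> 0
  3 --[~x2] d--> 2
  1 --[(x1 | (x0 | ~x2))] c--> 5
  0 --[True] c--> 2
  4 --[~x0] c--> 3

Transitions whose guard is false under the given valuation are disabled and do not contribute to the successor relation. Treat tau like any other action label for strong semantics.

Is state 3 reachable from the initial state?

Guard filter leaves 10 enabled edge(s).
L0 = {0}
L1 = {2}  cumulative {0,2}
Reach set: {0,2}

Answer: UNREACHABLE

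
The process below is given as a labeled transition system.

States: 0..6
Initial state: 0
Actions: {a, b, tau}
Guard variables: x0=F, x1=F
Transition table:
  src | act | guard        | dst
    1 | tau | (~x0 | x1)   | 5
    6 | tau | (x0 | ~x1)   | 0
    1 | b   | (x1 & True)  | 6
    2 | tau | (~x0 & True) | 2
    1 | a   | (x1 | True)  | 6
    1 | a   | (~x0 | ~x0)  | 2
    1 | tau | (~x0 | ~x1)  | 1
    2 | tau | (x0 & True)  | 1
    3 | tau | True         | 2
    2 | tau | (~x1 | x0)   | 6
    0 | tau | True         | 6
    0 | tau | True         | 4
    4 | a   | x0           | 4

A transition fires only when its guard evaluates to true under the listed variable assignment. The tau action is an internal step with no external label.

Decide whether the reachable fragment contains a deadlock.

Reach set: {0,4,6}
  0: tau→4  tau→6  [deg 2]
  4: ∅  [deadlock]
  6: tau→0  [deg 1]
witness 4: tau

Answer: DEADLOCK at state 4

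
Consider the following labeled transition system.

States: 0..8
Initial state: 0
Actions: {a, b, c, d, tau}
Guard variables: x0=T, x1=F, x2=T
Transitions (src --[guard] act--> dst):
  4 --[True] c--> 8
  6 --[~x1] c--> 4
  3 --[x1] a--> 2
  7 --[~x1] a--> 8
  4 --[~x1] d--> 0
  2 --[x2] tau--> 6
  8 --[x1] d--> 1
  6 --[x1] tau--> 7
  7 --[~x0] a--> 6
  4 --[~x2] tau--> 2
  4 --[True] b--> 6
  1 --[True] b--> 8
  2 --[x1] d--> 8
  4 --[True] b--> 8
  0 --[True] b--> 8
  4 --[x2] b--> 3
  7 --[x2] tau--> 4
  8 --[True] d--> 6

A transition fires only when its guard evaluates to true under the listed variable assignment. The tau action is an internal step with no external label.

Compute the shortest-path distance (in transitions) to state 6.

Answer: 2

Working:
Breadth-first toward 6:
  Layer 0: {0}
  Layer 1: {8}
  Layer 2: {6}
depth(6)=2, e.g. b·d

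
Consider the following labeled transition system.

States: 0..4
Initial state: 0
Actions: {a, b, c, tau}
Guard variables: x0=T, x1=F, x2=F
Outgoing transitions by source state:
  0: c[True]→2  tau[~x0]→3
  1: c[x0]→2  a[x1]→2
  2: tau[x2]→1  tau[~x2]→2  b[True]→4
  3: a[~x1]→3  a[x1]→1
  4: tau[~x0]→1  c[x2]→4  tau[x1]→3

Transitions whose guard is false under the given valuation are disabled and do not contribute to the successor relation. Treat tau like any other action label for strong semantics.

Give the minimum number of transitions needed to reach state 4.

Layered search for 4:
  L0 = {0}
  L1 = {2}
  L2 = {4}
first hit 4 at d=2 via c·b

Answer: 2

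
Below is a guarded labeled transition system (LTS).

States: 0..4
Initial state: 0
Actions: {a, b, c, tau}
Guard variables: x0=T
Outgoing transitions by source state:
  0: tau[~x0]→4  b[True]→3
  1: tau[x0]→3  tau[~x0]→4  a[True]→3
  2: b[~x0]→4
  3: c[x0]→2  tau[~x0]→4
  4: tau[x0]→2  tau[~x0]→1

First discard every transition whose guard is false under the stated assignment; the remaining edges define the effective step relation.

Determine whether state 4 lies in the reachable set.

Answer: UNREACHABLE

Trace:
After dropping false guards: 5 live edges.
Layer 0: {0}
Layer 1: {3}  total {0,3}
Layer 2: {2}  total {0,2,3}
R = {0,2,3}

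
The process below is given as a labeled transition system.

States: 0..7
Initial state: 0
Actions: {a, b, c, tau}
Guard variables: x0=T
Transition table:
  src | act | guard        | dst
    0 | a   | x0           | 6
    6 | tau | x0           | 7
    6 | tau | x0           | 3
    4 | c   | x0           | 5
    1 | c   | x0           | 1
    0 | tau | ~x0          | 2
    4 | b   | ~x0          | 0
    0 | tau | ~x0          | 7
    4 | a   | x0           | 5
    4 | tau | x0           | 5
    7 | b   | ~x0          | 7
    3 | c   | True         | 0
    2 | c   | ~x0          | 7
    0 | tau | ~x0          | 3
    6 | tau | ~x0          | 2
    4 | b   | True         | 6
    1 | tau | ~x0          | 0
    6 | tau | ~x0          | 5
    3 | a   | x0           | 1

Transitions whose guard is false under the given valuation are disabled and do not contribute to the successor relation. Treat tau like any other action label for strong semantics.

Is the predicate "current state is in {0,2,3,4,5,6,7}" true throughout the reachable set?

Answer: INVARIANT VIOLATED at state 1

Analysis:
Allowed set {0,2,3,4,5,6,7}
R = {0,1,3,6,7}
  0: ✓
  1: outside
  3: ✓
  6: ✓
  7: ✓
witness against invariant: a·tau·a → 1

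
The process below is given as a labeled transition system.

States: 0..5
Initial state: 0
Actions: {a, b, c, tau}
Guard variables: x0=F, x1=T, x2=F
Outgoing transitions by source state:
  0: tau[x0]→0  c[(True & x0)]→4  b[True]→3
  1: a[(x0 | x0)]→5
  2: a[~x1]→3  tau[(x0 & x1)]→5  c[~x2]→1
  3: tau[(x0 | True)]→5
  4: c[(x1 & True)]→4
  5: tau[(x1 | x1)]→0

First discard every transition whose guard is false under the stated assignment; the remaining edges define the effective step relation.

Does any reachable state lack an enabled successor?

Answer: DEADLOCK-FREE

Analysis:
R = {0,3,5}
  0: b→3  [1 exit(s)]
  3: tau→5  [1 exit(s)]
  5: tau→0  [1 exit(s)]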